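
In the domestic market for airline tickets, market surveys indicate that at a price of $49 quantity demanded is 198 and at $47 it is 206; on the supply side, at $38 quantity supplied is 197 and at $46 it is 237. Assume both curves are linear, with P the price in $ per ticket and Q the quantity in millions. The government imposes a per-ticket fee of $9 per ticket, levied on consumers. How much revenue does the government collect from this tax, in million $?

Tax revenue = $1818 million.

Demand slope: (206 − 198)/(47 − 49) = -4, so Qd = 394 − 4P.
Supply slope: (237 − 197)/(46 − 38) = 5, so Qs = 5P + 7.
Before the tax: set 394 − 4P = 5P + 7 → P* = $43, Q* = 222.
With the tax collected from consumers, demand (in seller-price terms) shifts: Qd = 394 − 4(P + 9).
New equilibrium: consumers pay $48, suppliers receive $39, Q = 202. (Wedge: Pb − Ps = 9.)
Revenue = t · Q = 9 · 202 = $1818.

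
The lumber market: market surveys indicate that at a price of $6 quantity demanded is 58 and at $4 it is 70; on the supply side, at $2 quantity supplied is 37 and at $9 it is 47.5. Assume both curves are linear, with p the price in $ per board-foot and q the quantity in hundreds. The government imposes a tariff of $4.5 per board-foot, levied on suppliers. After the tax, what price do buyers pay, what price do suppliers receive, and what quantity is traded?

Buyers pay $8.9; suppliers receive $4.4; quantity = 40.6.

Demand slope: (70 − 58)/(4 − 6) = -6, so qd = 94 − 6p.
Supply slope: (47.5 − 37)/(9 − 2) = 1.5, so qs = 1.5p + 34.
Before the tax: set 94 − 6p = 1.5p + 34 → p* = $8, q* = 46.
With the tax collected from suppliers, supply shifts: qs = 1.5(p − 4.5) + 34.
Solving gives q = 40.6 with buyers paying $8.9 and suppliers receiving $4.4 (the $4.5 wedge).
The less price-elastic side of the market bears the larger share of a per-unit tax.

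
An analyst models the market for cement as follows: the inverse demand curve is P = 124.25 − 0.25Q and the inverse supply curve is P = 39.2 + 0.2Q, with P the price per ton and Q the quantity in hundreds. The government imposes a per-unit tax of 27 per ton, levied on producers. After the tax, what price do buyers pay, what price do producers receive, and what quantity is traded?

Rewrite in direct form: Qd = 497 − 4P and Qs = 5P − 196.
Before the tax: set 497 − 4P = 5P − 196 → P* = 77, Q* = 189.
With the tax collected from producers, supply shifts: Qs = 5(P − 27) − 196.
New equilibrium: buyers pay 92, producers receive 65, Q = 129. (Wedge: Pb − Ps = 27.)

Buyers pay 92; producers receive 65; quantity = 129.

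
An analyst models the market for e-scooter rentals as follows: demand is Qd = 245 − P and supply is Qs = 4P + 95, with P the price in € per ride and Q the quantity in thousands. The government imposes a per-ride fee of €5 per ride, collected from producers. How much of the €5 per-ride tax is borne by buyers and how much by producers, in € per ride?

Without the tax, 245 − P = 4P + 95 gives 5P = 150, so P* = €30 and Q* = 215.
With the tax collected from producers, supply shifts: Qs = 4(P − 5) + 95.
New equilibrium: buyers pay €34, producers receive €29, Q = 211. (Wedge: Pb − Ps = 5.)
Burden on buyers: €4; on producers: €1. (They sum to €5.)
The less price-elastic side of the market bears the larger share of a per-unit tax.

Buyers bear €4 per ride; producers bear €1 per ride.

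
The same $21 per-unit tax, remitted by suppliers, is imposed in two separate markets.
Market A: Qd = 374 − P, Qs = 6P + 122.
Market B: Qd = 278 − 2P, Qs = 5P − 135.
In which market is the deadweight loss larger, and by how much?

Market B, by $126.

Market A: pre-tax P* = $36, Q* = 338; post-tax Q = 320; deadweight loss = $189.
Market B: pre-tax P* = $59, Q* = 160; post-tax Q = 130; deadweight loss = $315.
Difference: $189 vs $315 → market B is larger by $126.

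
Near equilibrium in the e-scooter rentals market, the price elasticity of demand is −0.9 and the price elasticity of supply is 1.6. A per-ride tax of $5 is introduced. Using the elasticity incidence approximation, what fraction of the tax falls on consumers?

Incidence ratio: consumers' share ≈ εs / (εs + |εd|) = 1.6 / (1.6 + 0.9) = 0.64.
Supply is the more elastic side, so consumers bear the larger share.

Consumers' share ≈ 0.64.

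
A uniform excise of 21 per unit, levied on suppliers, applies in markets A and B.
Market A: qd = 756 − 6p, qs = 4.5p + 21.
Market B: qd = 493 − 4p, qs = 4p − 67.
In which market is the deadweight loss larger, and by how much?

Market A, by 126.

Market A: pre-tax p* = 70, q* = 336; post-tax q = 282; deadweight loss = 567.
Market B: pre-tax p* = 70, q* = 213; post-tax q = 171; deadweight loss = 441.
Difference: 567 vs 441 → market A is larger by 126.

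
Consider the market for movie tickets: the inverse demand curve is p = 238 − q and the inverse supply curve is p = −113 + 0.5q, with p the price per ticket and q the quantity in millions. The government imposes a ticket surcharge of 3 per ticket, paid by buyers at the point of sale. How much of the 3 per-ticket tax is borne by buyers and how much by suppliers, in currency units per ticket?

Inverting to q(p) form: qd = 238 − p; qs = 2p + 226.
Before the tax: set 238 − p = 2p + 226 → p* = 4, q* = 234.
With the tax collected from buyers, demand (in seller-price terms) shifts: qd = 238 − (p + 3).
New equilibrium: buyers pay 6, suppliers receive 3, q = 232. (Wedge: pb − ps = 3.)
Burden on buyers: 2; on suppliers: 1. (They sum to 3.)
The less price-elastic side of the market bears the larger share of a per-unit tax.

Buyers bear 2 per ticket; suppliers bear 1 per ticket.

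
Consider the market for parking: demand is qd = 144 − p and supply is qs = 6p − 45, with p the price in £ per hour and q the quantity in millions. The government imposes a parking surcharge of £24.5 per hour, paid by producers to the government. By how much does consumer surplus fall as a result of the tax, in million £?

Consumer surplus falls by £2236.5 million.

Before the tax: set 144 − p = 6p − 45 → p* = £27, q* = 117.
With the tax collected from producers, supply shifts: qs = 6(p − 24.5) − 45.
New equilibrium: consumers pay £48, producers receive £23.5, q = 96. (Wedge: pb − ps = 24.5.)
ΔCS is the trapezoid between Q = 96 and Q = 117 of height £21: ½ · (117 + 96) · 21 = £2236.5.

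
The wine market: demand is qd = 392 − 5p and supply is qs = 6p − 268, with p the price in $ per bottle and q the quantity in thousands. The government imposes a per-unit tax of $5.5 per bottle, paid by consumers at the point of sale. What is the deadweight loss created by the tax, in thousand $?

Deadweight loss = $41.25 thousand.

Without the tax, 392 − 5p = 6p − 268 gives 11p = 660, so p* = $60 and q* = 92.
With the tax collected from consumers, demand (in seller-price terms) shifts: qd = 392 − 5(p + 5.5).
Solving gives q = 77 with consumers paying $63 and suppliers receiving $57.5 (the $5.5 wedge).
Quantity falls by |ΔQ| = |92 − 77| = 15.
DWL = ½ · t · |ΔQ| = ½ · 5.5 · 15 = $41.25.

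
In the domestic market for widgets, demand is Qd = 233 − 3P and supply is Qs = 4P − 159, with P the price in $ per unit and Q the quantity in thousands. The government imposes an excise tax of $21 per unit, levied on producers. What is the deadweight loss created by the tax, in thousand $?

Deadweight loss = $378 thousand.

Before the tax: set 233 − 3P = 4P − 159 → P* = $56, Q* = 65.
With the tax collected from producers, supply shifts: Qs = 4(P − 21) − 159.
Solving gives Q = 29 with buyers paying $68 and producers receiving $47 (the $21 wedge).
Quantity falls by |ΔQ| = |65 − 29| = 36.
DWL = ½ · t · |ΔQ| = ½ · 21 · 36 = $378.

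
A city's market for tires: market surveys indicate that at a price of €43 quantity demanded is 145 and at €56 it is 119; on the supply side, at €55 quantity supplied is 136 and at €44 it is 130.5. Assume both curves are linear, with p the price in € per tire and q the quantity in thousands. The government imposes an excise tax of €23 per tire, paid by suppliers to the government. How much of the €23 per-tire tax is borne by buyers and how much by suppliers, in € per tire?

Buyers bear €4.6 per tire; suppliers bear €18.4 per tire.

Demand slope: (119 − 145)/(56 − 43) = -2, so qd = 231 − 2p.
Supply slope: (130.5 − 136)/(44 − 55) = 0.5, so qs = 0.5p + 108.5.
Before the tax: set 231 − 2p = 0.5p + 108.5 → p* = €49, q* = 133.
With the tax collected from suppliers, supply shifts: qs = 0.5(p − 23) + 108.5.
Solving gives q = 123.8 with buyers paying €53.6 and suppliers receiving €30.6 (the €23 wedge).
Burden on buyers: €4.6; on suppliers: €18.4. (They sum to €23.)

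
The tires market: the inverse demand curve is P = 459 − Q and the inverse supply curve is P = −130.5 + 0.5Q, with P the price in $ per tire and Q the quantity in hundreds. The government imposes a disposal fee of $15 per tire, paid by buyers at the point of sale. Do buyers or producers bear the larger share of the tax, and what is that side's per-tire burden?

Buyers bear the larger share: $10 per tire.

Inverting to Q(P) form: Qd = 459 − P; Qs = 2P + 261.
Without the tax, 459 − P = 2P + 261 gives 3P = 198, so P* = $66 and Q* = 393.
With the tax collected from buyers, demand (in seller-price terms) shifts: Qd = 459 − (P + 15).
Solving gives Q = 383 with buyers paying $76 and producers receiving $61 (the $15 wedge).
Per-tire burden: buyers $10, producers $5.
Buyers take the larger share because demand is less price-elastic here (demand slope 1 vs supply slope 2).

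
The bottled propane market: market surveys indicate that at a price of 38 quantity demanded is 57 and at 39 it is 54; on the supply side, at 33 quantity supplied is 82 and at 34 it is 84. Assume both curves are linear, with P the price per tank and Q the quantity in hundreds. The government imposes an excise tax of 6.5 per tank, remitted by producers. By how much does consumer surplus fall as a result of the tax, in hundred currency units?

Consumer surplus falls by 192.66 hundred.

Demand slope: (54 − 57)/(39 − 38) = -3, so Qd = 171 − 3P.
Supply slope: (84 − 82)/(34 − 33) = 2, so Qs = 2P + 16.
Without the tax, 171 − 3P = 2P + 16 gives 5P = 155, so P* = 31 and Q* = 78.
With the tax collected from producers, supply shifts: Qs = 2(P − 6.5) + 16.
New equilibrium: consumers pay 33.6, producers receive 27.1, Q = 70.2. (Wedge: Pb − Ps = 6.5.)
ΔCS is the trapezoid between Q = 70.2 and Q = 78 of height 2.6: ½ · (78 + 70.2) · 2.6 = 192.66.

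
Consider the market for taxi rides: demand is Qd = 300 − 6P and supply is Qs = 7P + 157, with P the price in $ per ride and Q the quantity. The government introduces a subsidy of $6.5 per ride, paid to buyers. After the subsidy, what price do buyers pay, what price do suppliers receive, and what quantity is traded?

Buyers pay $7.5; suppliers receive $14; quantity = 255.

Without the subsidy, 300 − 6P = 7P + 157 gives 13P = 143, so P* = $11 and Q* = 234.
With a per-unit subsidy paid to buyers, each effectively pays P − 6.5, so demand becomes Qd = 300 − 6(P − 6.5).
New equilibrium: buyers pay $7.5, suppliers receive $14, Q = 255. (Wedge: Pb − Ps = −6.5.)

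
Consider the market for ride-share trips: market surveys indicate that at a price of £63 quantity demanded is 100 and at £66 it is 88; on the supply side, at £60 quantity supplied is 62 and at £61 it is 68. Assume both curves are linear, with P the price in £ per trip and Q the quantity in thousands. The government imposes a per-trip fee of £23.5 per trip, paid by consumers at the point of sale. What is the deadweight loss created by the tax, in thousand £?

Demand slope: (88 − 100)/(66 − 63) = -4, so Qd = 352 − 4P.
Supply slope: (68 − 62)/(61 − 60) = 6, so Qs = 6P − 298.
Before the tax: set 352 − 4P = 6P − 298 → P* = £65, Q* = 92.
With the tax collected from consumers, demand (in seller-price terms) shifts: Qd = 352 − 4(P + 23.5).
Solving gives Q = 35.6 with consumers paying £79.1 and suppliers receiving £55.6 (the £23.5 wedge).
Quantity falls by |ΔQ| = |92 − 35.6| = 56.4.
DWL = ½ · t · |ΔQ| = ½ · 23.5 · 56.4 = £662.7.

Deadweight loss = £662.7 thousand.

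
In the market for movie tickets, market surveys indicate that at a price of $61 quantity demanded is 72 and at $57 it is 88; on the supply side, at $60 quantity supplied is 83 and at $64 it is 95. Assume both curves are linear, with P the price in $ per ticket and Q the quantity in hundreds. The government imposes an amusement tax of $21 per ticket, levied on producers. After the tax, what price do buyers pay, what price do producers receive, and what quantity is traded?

Buyers pay $68; producers receive $47; quantity = 44.

Demand slope: (88 − 72)/(57 − 61) = -4, so Qd = 316 − 4P.
Supply slope: (95 − 83)/(64 − 60) = 3, so Qs = 3P − 97.
Before the tax: set 316 − 4P = 3P − 97 → P* = $59, Q* = 80.
With the tax collected from producers, supply shifts: Qs = 3(P − 21) − 97.
Solving gives Q = 44 with buyers paying $68 and producers receiving $47 (the $21 wedge).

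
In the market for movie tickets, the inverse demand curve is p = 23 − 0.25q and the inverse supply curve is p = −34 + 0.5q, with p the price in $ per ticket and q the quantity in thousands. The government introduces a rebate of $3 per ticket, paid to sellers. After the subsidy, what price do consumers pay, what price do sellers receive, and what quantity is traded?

Inverting to q(p) form: qd = 92 − 4p; qs = 2p + 68.
Without the subsidy, 92 − 4p = 2p + 68 gives 6p = 24, so p* = $4 and q* = 76.
With a per-unit subsidy paid to sellers, each receives p + 3 per unit sold, so supply becomes qs = 2(p + 3) + 68.
New equilibrium: consumers pay $3, sellers receive $6, q = 80. (Wedge: pb − ps = −3.)

Consumers pay $3; sellers receive $6; quantity = 80.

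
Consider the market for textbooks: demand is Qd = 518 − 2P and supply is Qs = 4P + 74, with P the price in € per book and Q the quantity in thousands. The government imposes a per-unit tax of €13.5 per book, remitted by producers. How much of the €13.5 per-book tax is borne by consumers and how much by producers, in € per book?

Consumers bear €9 per book; producers bear €4.5 per book.

Before the tax: set 518 − 2P = 4P + 74 → P* = €74, Q* = 370.
With the tax collected from producers, supply shifts: Qs = 4(P − 13.5) + 74.
Solving gives Q = 352 with consumers paying €83 and producers receiving €69.5 (the €13.5 wedge).
Burden on consumers: €9; on producers: €4.5. (They sum to €13.5.)
The less price-elastic side of the market bears the larger share of a per-unit tax.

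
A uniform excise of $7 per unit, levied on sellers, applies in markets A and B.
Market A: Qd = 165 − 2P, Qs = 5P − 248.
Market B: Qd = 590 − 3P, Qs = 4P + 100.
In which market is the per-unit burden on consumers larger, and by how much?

Market A: pre-tax P* = $59, Q* = 47; post-tax Q = 37; per-unit burden on consumers = $5.
Market B: pre-tax P* = $70, Q* = 380; post-tax Q = 368; per-unit burden on consumers = $4.
Difference: $5 vs $4 → market A is larger by $1.

Market A, by $1.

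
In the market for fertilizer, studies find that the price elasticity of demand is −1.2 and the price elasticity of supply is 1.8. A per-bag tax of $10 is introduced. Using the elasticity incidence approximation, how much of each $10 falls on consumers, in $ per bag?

Incidence ratio: consumers' share ≈ εs / (εs + |εd|) = 1.8 / (1.8 + 1.2) = 0.6.
So consumers bear ≈ 0.6 × $10 = $6; suppliers bear $4.

Consumers bear ≈ $6 per bag.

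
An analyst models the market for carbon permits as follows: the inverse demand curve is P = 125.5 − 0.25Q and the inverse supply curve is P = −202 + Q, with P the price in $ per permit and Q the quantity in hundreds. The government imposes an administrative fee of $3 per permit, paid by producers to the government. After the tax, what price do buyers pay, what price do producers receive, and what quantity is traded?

Inverting to Q(P) form: Qd = 502 − 4P; Qs = P + 202.
Before the tax: set 502 − 4P = P + 202 → P* = $60, Q* = 262.
With the tax collected from producers, supply shifts: Qs = (P − 3) + 202.
New equilibrium: buyers pay $60.6, producers receive $57.6, Q = 259.6. (Wedge: Pb − Ps = 3.)
The less price-elastic side of the market bears the larger share of a per-unit tax.

Buyers pay $60.6; producers receive $57.6; quantity = 259.6.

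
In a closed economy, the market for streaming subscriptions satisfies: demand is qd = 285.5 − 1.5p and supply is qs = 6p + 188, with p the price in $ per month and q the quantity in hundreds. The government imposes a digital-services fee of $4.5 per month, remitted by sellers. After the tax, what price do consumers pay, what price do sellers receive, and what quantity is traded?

Consumers pay $16.6; sellers receive $12.1; quantity = 260.6.

Before the tax: set 285.5 − 1.5p = 6p + 188 → p* = $13, q* = 266.
With the tax collected from sellers, supply shifts: qs = 6(p − 4.5) + 188.
Solving gives q = 260.6 with consumers paying $16.6 and sellers receiving $12.1 (the $4.5 wedge).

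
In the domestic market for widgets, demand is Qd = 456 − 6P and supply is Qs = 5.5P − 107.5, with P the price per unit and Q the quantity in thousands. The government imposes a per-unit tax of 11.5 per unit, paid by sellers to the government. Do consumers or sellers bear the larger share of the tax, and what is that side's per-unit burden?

Sellers bear the larger share: 6 per unit.

Before the tax: set 456 − 6P = 5.5P − 107.5 → P* = 49, Q* = 162.
With the tax collected from sellers, supply shifts: Qs = 5.5(P − 11.5) − 107.5.
New equilibrium: consumers pay 54.5, sellers receive 43, Q = 129. (Wedge: Pb − Ps = 11.5.)
Per-unit burden: consumers 5.5, sellers 6.
Sellers take the larger share because supply is less price-elastic here (demand slope 6 vs supply slope 5.5).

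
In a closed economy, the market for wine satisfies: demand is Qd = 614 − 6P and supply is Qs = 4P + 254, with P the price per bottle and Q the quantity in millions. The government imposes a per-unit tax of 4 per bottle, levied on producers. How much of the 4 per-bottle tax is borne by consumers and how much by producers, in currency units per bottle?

Without the tax, 614 − 6P = 4P + 254 gives 10P = 360, so P* = 36 and Q* = 398.
With the tax collected from producers, supply shifts: Qs = 4(P − 4) + 254.
New equilibrium: consumers pay 37.6, producers receive 33.6, Q = 388.4. (Wedge: Pb − Ps = 4.)
Burden on consumers: 1.6; on producers: 2.4. (They sum to 4.)
The less price-elastic side of the market bears the larger share of a per-unit tax.

Consumers bear 1.6 per bottle; producers bear 2.4 per bottle.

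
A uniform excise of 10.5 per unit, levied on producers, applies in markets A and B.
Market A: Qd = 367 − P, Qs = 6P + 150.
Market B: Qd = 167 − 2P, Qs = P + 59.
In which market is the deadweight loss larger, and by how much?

Market A, by 10.5.

Market A: pre-tax P* = 31, Q* = 336; post-tax Q = 327; deadweight loss = 47.25.
Market B: pre-tax P* = 36, Q* = 95; post-tax Q = 88; deadweight loss = 36.75.
Difference: 47.25 vs 36.75 → market A is larger by 10.5.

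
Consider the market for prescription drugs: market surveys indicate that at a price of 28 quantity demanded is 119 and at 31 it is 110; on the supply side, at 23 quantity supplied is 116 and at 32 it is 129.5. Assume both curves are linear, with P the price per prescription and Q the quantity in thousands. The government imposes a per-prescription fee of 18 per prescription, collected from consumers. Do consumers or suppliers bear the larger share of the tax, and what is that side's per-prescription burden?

Suppliers bear the larger share: 12 per prescription.

Demand slope: (110 − 119)/(31 − 28) = -3, so Qd = 203 − 3P.
Supply slope: (129.5 − 116)/(32 − 23) = 1.5, so Qs = 1.5P + 81.5.
Before the tax: set 203 − 3P = 1.5P + 81.5 → P* = 27, Q* = 122.
With the tax collected from consumers, demand (in seller-price terms) shifts: Qd = 203 − 3(P + 18).
New equilibrium: consumers pay 33, suppliers receive 15, Q = 104. (Wedge: Pb − Ps = 18.)
Per-prescription burden: consumers 6, suppliers 12.
Suppliers take the larger share because supply is less price-elastic here (demand slope 3 vs supply slope 1.5).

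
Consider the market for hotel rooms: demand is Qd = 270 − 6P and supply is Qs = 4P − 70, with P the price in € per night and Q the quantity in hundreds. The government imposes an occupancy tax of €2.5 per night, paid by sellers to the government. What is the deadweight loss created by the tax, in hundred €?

Without the tax, 270 − 6P = 4P − 70 gives 10P = 340, so P* = €34 and Q* = 66.
With the tax collected from sellers, supply shifts: Qs = 4(P − 2.5) − 70.
Solving gives Q = 60 with consumers paying €35 and sellers receiving €32.5 (the €2.5 wedge).
Quantity falls by |ΔQ| = |66 − 60| = 6.
DWL = ½ · t · |ΔQ| = ½ · 2.5 · 6 = €7.5.

Deadweight loss = €7.5 hundred.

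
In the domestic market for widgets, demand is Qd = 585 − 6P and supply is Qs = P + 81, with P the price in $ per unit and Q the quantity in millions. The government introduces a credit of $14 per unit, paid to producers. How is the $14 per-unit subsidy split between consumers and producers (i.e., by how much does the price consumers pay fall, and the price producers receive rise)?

Without the subsidy, 585 − 6P = P + 81 gives 7P = 504, so P* = $72 and Q* = 153.
With a per-unit subsidy paid to producers, each receives P + 14 per unit sold, so supply becomes Qs = (P + 14) + 81.
New equilibrium: consumers pay $70, producers receive $84, Q = 165. (Wedge: Pb − Ps = −14.)
Gain to consumers: $2; to producers: $12. (They sum to $14.)

Consumers gain $2 per unit; producers gain $12 per unit.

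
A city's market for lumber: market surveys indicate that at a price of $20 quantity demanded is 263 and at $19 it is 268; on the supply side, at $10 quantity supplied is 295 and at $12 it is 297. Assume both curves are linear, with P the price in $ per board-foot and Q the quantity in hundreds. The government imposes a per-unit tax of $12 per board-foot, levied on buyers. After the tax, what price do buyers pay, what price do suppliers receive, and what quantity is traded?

Demand slope: (268 − 263)/(19 − 20) = -5, so Qd = 363 − 5P.
Supply slope: (297 − 295)/(12 − 10) = 1, so Qs = P + 285.
Before the tax: set 363 − 5P = P + 285 → P* = $13, Q* = 298.
With the tax collected from buyers, demand (in seller-price terms) shifts: Qd = 363 − 5(P + 12).
New equilibrium: buyers pay $15, suppliers receive $3, Q = 288. (Wedge: Pb − Ps = 12.)

Buyers pay $15; suppliers receive $3; quantity = 288.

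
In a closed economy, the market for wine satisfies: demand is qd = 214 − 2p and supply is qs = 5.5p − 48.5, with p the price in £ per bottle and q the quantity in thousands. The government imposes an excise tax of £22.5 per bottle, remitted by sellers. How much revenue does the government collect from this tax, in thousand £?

Tax revenue = £2497.5 thousand.

Before the tax: set 214 − 2p = 5.5p − 48.5 → p* = £35, q* = 144.
With the tax collected from sellers, supply shifts: qs = 5.5(p − 22.5) − 48.5.
Solving gives q = 111 with consumers paying £51.5 and sellers receiving £29 (the £22.5 wedge).
Revenue = t · Q = 22.5 · 111 = £2497.5.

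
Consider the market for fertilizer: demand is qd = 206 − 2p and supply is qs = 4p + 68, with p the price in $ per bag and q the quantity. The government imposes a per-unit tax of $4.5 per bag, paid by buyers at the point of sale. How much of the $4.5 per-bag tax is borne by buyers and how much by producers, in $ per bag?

Before the tax: set 206 − 2p = 4p + 68 → p* = $23, q* = 160.
With the tax collected from buyers, demand (in seller-price terms) shifts: qd = 206 − 2(p + 4.5).
New equilibrium: buyers pay $26, producers receive $21.5, q = 154. (Wedge: pb − ps = 4.5.)
Burden on buyers: $3; on producers: $1.5. (They sum to $4.5.)
The less price-elastic side of the market bears the larger share of a per-unit tax.

Buyers bear $3 per bag; producers bear $1.5 per bag.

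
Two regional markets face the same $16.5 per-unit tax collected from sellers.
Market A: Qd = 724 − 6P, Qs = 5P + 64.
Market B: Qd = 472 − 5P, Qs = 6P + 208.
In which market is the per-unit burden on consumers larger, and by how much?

Market A: pre-tax P* = $60, Q* = 364; post-tax Q = 319; per-unit burden on consumers = $7.5.
Market B: pre-tax P* = $24, Q* = 352; post-tax Q = 307; per-unit burden on consumers = $9.
Difference: $7.5 vs $9 → market B is larger by $1.5.

Market B, by $1.5.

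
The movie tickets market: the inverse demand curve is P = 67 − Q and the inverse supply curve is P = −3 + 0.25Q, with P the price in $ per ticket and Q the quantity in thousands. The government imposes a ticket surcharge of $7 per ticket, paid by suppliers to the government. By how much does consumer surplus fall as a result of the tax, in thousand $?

Rewrite in direct form: Qd = 67 − P and Qs = 4P + 12.
Without the tax, 67 − P = 4P + 12 gives 5P = 55, so P* = $11 and Q* = 56.
With the tax collected from suppliers, supply shifts: Qs = 4(P − 7) + 12.
Solving gives Q = 50.4 with consumers paying $16.6 and suppliers receiving $9.6 (the $7 wedge).
ΔCS is the trapezoid between Q = 50.4 and Q = 56 of height $5.6: ½ · (56 + 50.4) · 5.6 = $297.92.

Consumer surplus falls by $297.92 thousand.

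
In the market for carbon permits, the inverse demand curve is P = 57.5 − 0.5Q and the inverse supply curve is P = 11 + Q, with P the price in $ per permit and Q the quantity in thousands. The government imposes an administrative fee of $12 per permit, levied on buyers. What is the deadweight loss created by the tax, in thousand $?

Inverting to Q(P) form: Qd = 115 − 2P; Qs = P − 11.
Without the tax, 115 − 2P = P − 11 gives 3P = 126, so P* = $42 and Q* = 31.
With the tax collected from buyers, demand (in seller-price terms) shifts: Qd = 115 − 2(P + 12).
New equilibrium: buyers pay $46, suppliers receive $34, Q = 23. (Wedge: Pb − Ps = 12.)
Quantity falls by |ΔQ| = |31 − 23| = 8.
DWL = ½ · t · |ΔQ| = ½ · 12 · 8 = $48.

Deadweight loss = $48 thousand.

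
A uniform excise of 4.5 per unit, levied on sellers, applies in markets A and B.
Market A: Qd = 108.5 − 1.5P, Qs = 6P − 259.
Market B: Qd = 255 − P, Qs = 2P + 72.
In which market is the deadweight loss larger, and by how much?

Market A, by 5.4.

Market A: pre-tax P* = 49, Q* = 35; post-tax Q = 29.6; deadweight loss = 12.15.
Market B: pre-tax P* = 61, Q* = 194; post-tax Q = 191; deadweight loss = 6.75.
Difference: 12.15 vs 6.75 → market A is larger by 5.4.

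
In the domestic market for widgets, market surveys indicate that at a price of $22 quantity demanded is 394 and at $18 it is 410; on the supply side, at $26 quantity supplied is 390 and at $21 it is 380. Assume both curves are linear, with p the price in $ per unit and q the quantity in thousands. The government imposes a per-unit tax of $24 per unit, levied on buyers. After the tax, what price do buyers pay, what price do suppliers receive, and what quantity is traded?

Buyers pay $32; suppliers receive $8; quantity = 354.

Demand slope: (410 − 394)/(18 − 22) = -4, so qd = 482 − 4p.
Supply slope: (380 − 390)/(21 − 26) = 2, so qs = 2p + 338.
Before the tax: set 482 − 4p = 2p + 338 → p* = $24, q* = 386.
With the tax collected from buyers, demand (in seller-price terms) shifts: qd = 482 − 4(p + 24).
New equilibrium: buyers pay $32, suppliers receive $8, q = 354. (Wedge: pb − ps = 24.)
The less price-elastic side of the market bears the larger share of a per-unit tax.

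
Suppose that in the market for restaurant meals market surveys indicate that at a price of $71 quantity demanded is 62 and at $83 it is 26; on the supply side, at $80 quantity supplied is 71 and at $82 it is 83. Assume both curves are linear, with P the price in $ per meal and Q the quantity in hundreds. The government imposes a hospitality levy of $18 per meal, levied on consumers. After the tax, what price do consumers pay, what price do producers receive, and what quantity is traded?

Consumers pay $88; producers receive $70; quantity = 11.

Demand slope: (26 − 62)/(83 − 71) = -3, so Qd = 275 − 3P.
Supply slope: (83 − 71)/(82 − 80) = 6, so Qs = 6P − 409.
Before the tax: set 275 − 3P = 6P − 409 → P* = $76, Q* = 47.
With the tax collected from consumers, demand (in seller-price terms) shifts: Qd = 275 − 3(P + 18).
Solving gives Q = 11 with consumers paying $88 and producers receiving $70 (the $18 wedge).
The less price-elastic side of the market bears the larger share of a per-unit tax.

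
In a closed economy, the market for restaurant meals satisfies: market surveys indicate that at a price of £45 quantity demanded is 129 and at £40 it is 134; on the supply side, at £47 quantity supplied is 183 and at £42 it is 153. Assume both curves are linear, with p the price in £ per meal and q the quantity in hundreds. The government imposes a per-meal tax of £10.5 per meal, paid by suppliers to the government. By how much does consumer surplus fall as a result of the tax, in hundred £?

Consumer surplus falls by £1174.5 hundred.

Demand slope: (134 − 129)/(40 − 45) = -1, so qd = 174 − p.
Supply slope: (153 − 183)/(42 − 47) = 6, so qs = 6p − 99.
Before the tax: set 174 − p = 6p − 99 → p* = £39, q* = 135.
With the tax collected from suppliers, supply shifts: qs = 6(p − 10.5) − 99.
New equilibrium: consumers pay £48, suppliers receive £37.5, q = 126. (Wedge: pb − ps = 10.5.)
ΔCS is the trapezoid between Q = 126 and Q = 135 of height £9: ½ · (135 + 126) · 9 = £1174.5.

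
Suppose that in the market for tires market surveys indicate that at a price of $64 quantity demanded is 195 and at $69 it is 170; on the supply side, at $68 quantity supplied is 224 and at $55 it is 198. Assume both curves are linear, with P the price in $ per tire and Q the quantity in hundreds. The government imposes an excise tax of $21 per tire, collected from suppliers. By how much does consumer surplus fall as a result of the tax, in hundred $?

Consumer surplus falls by $1170 hundred.

Demand slope: (170 − 195)/(69 − 64) = -5, so Qd = 515 − 5P.
Supply slope: (198 − 224)/(55 − 68) = 2, so Qs = 2P + 88.
Before the tax: set 515 − 5P = 2P + 88 → P* = $61, Q* = 210.
With the tax collected from suppliers, supply shifts: Qs = 2(P − 21) + 88.
Solving gives Q = 180 with consumers paying $67 and suppliers receiving $46 (the $21 wedge).
ΔCS is the trapezoid between Q = 180 and Q = 210 of height $6: ½ · (210 + 180) · 6 = $1170.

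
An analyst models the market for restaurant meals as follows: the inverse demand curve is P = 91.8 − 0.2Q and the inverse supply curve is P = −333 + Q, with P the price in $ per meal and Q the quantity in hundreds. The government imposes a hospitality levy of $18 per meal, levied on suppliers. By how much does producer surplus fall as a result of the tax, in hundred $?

Rewrite in direct form: Qd = 459 − 5P and Qs = P + 333.
Before the tax: set 459 − 5P = P + 333 → P* = $21, Q* = 354.
With the tax collected from suppliers, supply shifts: Qs = (P − 18) + 333.
New equilibrium: buyers pay $24, suppliers receive $6, Q = 339. (Wedge: Pb − Ps = 18.)
ΔPS is the trapezoid between Q = 339 and Q = 354 of height $15: ½ · (354 + 339) · 15 = $5197.5.

Producer surplus falls by $5197.5 hundred.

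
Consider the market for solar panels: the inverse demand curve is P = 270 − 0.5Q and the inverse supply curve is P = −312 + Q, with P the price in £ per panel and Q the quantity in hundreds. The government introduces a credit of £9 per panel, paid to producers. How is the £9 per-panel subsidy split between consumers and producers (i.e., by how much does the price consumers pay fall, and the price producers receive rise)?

Rewrite in direct form: Qd = 540 − 2P and Qs = P + 312.
Before the subsidy: set 540 − 2P = P + 312 → P* = £76, Q* = 388.
With a per-unit subsidy paid to producers, each receives P + 9 per unit sold, so supply becomes Qs = (P + 9) + 312.
New equilibrium: consumers pay £73, producers receive £82, Q = 394. (Wedge: Pb − Ps = −9.)
Gain to consumers: £3; to producers: £6. (They sum to £9.)

Consumers gain £3 per panel; producers gain £6 per panel.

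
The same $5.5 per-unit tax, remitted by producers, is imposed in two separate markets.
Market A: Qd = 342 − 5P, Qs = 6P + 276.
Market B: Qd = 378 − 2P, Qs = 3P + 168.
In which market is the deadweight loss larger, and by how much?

Market A: pre-tax P* = $6, Q* = 312; post-tax Q = 297; deadweight loss = $41.25.
Market B: pre-tax P* = $42, Q* = 294; post-tax Q = 287.4; deadweight loss = $18.15.
Difference: $41.25 vs $18.15 → market A is larger by $23.1.

Market A, by $23.1.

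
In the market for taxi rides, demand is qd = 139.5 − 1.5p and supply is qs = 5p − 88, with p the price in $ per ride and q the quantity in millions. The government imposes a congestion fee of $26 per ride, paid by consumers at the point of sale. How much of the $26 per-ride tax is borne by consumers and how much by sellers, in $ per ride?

Consumers bear $20 per ride; sellers bear $6 per ride.

Before the tax: set 139.5 − 1.5p = 5p − 88 → p* = $35, q* = 87.
With the tax collected from consumers, demand (in seller-price terms) shifts: qd = 139.5 − 1.5(p + 26).
New equilibrium: consumers pay $55, sellers receive $29, q = 57. (Wedge: pb − ps = 26.)
Burden on consumers: $20; on sellers: $6. (They sum to $26.)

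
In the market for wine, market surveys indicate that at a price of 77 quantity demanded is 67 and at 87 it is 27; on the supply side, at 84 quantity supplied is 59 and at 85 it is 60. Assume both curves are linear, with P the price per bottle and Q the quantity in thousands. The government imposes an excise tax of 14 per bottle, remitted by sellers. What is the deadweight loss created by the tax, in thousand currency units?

Demand slope: (27 − 67)/(87 − 77) = -4, so Qd = 375 − 4P.
Supply slope: (60 − 59)/(85 − 84) = 1, so Qs = P − 25.
Before the tax: set 375 − 4P = P − 25 → P* = 80, Q* = 55.
With the tax collected from sellers, supply shifts: Qs = (P − 14) − 25.
New equilibrium: consumers pay 82.8, sellers receive 68.8, Q = 43.8. (Wedge: Pb − Ps = 14.)
Quantity falls by |ΔQ| = |55 − 43.8| = 11.2.
DWL = ½ · t · |ΔQ| = ½ · 14 · 11.2 = 78.4.

Deadweight loss = 78.4 thousand.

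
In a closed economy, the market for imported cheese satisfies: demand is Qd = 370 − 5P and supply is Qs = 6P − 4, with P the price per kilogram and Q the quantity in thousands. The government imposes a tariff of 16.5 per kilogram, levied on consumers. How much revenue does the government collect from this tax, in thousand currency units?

Without the tax, 370 − 5P = 6P − 4 gives 11P = 374, so P* = 34 and Q* = 200.
With the tax collected from consumers, demand (in seller-price terms) shifts: Qd = 370 − 5(P + 16.5).
Solving gives Q = 155 with consumers paying 43 and sellers receiving 26.5 (the 16.5 wedge).
Revenue = t · Q = 16.5 · 155 = 2557.5.

Tax revenue = 2557.5 thousand.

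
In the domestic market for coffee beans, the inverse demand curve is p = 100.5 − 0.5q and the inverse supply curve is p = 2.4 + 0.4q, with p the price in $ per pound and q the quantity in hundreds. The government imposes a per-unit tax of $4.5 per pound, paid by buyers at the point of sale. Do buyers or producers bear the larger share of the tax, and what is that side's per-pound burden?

Inverting to q(p) form: qd = 201 − 2p; qs = 2.5p − 6.
Without the tax, 201 − 2p = 2.5p − 6 gives 4.5p = 207, so p* = $46 and q* = 109.
With the tax collected from buyers, demand (in seller-price terms) shifts: qd = 201 − 2(p + 4.5).
Solving gives q = 104 with buyers paying $48.5 and producers receiving $44 (the $4.5 wedge).
Per-pound burden: buyers $2.5, producers $2.
Buyers take the larger share because demand is less price-elastic here (demand slope 2 vs supply slope 2.5).
The less price-elastic side of the market bears the larger share of a per-unit tax.

Buyers bear the larger share: $2.5 per pound.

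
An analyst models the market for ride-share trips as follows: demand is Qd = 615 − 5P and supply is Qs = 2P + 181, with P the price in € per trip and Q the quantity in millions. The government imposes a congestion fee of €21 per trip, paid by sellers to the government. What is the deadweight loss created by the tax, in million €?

Before the tax: set 615 − 5P = 2P + 181 → P* = €62, Q* = 305.
With the tax collected from sellers, supply shifts: Qs = 2(P − 21) + 181.
New equilibrium: buyers pay €68, sellers receive €47, Q = 275. (Wedge: Pb − Ps = 21.)
Quantity falls by |ΔQ| = |305 − 275| = 30.
DWL = ½ · t · |ΔQ| = ½ · 21 · 30 = €315.

Deadweight loss = €315 million.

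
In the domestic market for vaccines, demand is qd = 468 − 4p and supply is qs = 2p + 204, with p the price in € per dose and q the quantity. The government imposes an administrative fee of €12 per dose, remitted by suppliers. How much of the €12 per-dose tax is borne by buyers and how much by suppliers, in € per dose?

Without the tax, 468 − 4p = 2p + 204 gives 6p = 264, so p* = €44 and q* = 292.
With the tax collected from suppliers, supply shifts: qs = 2(p − 12) + 204.
Solving gives q = 276 with buyers paying €48 and suppliers receiving €36 (the €12 wedge).
Burden on buyers: €4; on suppliers: €8. (They sum to €12.)
The less price-elastic side of the market bears the larger share of a per-unit tax.

Buyers bear €4 per dose; suppliers bear €8 per dose.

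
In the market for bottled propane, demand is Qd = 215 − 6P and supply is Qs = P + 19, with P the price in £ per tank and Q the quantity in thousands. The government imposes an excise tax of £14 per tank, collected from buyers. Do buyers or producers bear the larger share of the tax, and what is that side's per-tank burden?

Without the tax, 215 − 6P = P + 19 gives 7P = 196, so P* = £28 and Q* = 47.
With the tax collected from buyers, demand (in seller-price terms) shifts: Qd = 215 − 6(P + 14).
Solving gives Q = 35 with buyers paying £30 and producers receiving £16 (the £14 wedge).
Per-tank burden: buyers £2, producers £12.
Producers take the larger share because supply is less price-elastic here (demand slope 6 vs supply slope 1).

Producers bear the larger share: £12 per tank.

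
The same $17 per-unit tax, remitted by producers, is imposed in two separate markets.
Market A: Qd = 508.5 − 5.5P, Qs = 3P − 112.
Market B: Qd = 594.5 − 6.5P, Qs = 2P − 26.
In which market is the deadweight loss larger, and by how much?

Market A: pre-tax P* = $73, Q* = 107; post-tax Q = 74; deadweight loss = $280.5.
Market B: pre-tax P* = $73, Q* = 120; post-tax Q = 94; deadweight loss = $221.
Difference: $280.5 vs $221 → market A is larger by $59.5.

Market A, by $59.5.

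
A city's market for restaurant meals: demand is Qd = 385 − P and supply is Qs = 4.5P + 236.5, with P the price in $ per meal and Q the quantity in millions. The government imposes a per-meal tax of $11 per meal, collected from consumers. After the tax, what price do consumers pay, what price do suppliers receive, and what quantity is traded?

Before the tax: set 385 − P = 4.5P + 236.5 → P* = $27, Q* = 358.
With the tax collected from consumers, demand (in seller-price terms) shifts: Qd = 385 − (P + 11).
New equilibrium: consumers pay $36, suppliers receive $25, Q = 349. (Wedge: Pb − Ps = 11.)
The less price-elastic side of the market bears the larger share of a per-unit tax.

Consumers pay $36; suppliers receive $25; quantity = 349.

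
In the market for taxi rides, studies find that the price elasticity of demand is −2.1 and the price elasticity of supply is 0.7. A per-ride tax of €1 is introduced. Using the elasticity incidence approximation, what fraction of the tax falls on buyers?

Buyers' share ≈ 0.25.

Incidence ratio: buyers' share ≈ εs / (εs + |εd|) = 0.7 / (0.7 + 2.1) = 0.25.
Supply is the less elastic side, so buyers bear the smaller share.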